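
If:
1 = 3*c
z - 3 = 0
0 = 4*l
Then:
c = 1/3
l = 0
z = 3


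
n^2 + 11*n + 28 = (n + 4)*(n + 7)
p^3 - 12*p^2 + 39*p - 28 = (p - 7)*(p - 4)*(p - 1)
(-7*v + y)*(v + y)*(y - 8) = -7*v^2*y + 56*v^2 - 6*v*y^2 + 48*v*y + y^3 - 8*y^2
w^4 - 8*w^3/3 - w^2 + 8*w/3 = w*(w - 8/3)*(w - 1)*(w + 1)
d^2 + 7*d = d*(d + 7)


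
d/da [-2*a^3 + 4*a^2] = 2*a*(4 - 3*a)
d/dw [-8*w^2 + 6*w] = 6 - 16*w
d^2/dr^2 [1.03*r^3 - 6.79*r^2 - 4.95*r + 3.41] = 6.18*r - 13.58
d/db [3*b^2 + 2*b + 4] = 6*b + 2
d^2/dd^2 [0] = 0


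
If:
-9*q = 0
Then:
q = 0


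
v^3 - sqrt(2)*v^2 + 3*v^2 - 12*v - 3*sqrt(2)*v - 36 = (v + 3)*(v - 3*sqrt(2))*(v + 2*sqrt(2))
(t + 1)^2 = t^2 + 2*t + 1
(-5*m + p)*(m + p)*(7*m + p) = -35*m^3 - 33*m^2*p + 3*m*p^2 + p^3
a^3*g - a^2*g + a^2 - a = a*(a - 1)*(a*g + 1)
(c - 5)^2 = c^2 - 10*c + 25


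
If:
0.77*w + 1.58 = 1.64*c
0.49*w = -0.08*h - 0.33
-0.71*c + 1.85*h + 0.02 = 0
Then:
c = 0.63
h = 0.23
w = -0.71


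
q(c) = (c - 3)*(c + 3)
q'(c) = 2*c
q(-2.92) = -0.47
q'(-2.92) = -5.84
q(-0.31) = -8.90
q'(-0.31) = -0.62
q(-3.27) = 1.69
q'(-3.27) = -6.54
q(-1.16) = -7.65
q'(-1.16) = -2.32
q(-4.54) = 11.61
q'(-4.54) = -9.08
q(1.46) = -6.87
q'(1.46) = 2.92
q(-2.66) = -1.92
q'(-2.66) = -5.32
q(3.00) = 0.00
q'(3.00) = 6.00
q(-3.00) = 0.00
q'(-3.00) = -6.00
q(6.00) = 27.00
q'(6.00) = 12.00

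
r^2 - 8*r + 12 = (r - 6)*(r - 2)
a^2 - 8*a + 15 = (a - 5)*(a - 3)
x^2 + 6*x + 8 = (x + 2)*(x + 4)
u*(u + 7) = u^2 + 7*u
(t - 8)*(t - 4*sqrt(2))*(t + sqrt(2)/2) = t^3 - 8*t^2 - 7*sqrt(2)*t^2/2 - 4*t + 28*sqrt(2)*t + 32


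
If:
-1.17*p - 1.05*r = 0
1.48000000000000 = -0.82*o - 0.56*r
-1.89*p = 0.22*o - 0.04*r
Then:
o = -1.66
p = 0.19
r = -0.21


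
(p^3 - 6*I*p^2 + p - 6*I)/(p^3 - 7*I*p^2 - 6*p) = (p + I)/p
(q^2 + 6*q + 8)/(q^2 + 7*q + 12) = (q + 2)/(q + 3)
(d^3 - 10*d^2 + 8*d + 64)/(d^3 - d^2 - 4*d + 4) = (d^2 - 12*d + 32)/(d^2 - 3*d + 2)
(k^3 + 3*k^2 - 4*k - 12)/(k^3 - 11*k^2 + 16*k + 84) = (k^2 + k - 6)/(k^2 - 13*k + 42)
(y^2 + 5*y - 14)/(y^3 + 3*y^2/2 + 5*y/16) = 16*(y^2 + 5*y - 14)/(y*(16*y^2 + 24*y + 5))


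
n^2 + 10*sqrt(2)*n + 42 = (n + 3*sqrt(2))*(n + 7*sqrt(2))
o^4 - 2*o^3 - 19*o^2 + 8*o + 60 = (o - 5)*(o - 2)*(o + 2)*(o + 3)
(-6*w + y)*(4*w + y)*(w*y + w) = -24*w^3*y - 24*w^3 - 2*w^2*y^2 - 2*w^2*y + w*y^3 + w*y^2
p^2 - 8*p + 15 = (p - 5)*(p - 3)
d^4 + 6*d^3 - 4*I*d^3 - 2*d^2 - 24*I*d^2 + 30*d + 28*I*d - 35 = (d - 1)*(d + 7)*(d - 5*I)*(d + I)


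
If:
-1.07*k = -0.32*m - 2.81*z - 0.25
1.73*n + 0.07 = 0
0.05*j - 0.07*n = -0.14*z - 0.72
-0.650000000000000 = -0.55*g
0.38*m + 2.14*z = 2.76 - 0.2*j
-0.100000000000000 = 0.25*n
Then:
No Solution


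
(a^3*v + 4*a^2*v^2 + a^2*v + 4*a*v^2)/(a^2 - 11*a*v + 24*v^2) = a*v*(a^2 + 4*a*v + a + 4*v)/(a^2 - 11*a*v + 24*v^2)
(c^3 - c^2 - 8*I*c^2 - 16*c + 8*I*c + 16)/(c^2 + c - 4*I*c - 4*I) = (c^2 - c*(1 + 4*I) + 4*I)/(c + 1)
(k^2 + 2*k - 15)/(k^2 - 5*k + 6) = (k + 5)/(k - 2)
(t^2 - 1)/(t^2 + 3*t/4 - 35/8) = 8*(t^2 - 1)/(8*t^2 + 6*t - 35)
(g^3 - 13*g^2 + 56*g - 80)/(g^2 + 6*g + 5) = (g^3 - 13*g^2 + 56*g - 80)/(g^2 + 6*g + 5)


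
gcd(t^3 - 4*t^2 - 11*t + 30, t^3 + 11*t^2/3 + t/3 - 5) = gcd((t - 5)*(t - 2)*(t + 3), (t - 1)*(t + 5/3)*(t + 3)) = t + 3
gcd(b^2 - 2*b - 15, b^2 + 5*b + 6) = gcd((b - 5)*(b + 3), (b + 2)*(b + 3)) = b + 3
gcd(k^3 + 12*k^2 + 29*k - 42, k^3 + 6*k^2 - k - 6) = k^2 + 5*k - 6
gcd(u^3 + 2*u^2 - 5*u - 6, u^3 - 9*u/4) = 1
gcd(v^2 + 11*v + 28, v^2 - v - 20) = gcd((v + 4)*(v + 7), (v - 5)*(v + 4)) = v + 4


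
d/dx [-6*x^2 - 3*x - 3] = -12*x - 3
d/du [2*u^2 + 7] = 4*u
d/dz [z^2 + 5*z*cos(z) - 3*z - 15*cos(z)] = -5*z*sin(z) + 2*z + 15*sin(z) + 5*cos(z) - 3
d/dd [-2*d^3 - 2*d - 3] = -6*d^2 - 2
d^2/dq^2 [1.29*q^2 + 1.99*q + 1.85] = 2.58000000000000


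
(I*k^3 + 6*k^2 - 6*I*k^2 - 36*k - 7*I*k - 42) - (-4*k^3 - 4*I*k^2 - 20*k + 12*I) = 4*k^3 + I*k^3 + 6*k^2 - 2*I*k^2 - 16*k - 7*I*k - 42 - 12*I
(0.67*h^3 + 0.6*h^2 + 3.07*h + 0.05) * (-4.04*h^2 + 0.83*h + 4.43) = -2.7068*h^5 - 1.8679*h^4 - 8.9367*h^3 + 5.0041*h^2 + 13.6416*h + 0.2215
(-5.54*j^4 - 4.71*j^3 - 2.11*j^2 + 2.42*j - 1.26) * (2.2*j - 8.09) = -12.188*j^5 + 34.4566*j^4 + 33.4619*j^3 + 22.3939*j^2 - 22.3498*j + 10.1934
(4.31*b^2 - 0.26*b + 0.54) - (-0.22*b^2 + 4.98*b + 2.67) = 4.53*b^2 - 5.24*b - 2.13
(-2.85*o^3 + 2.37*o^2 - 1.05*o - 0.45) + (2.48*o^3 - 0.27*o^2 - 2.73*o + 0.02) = -0.37*o^3 + 2.1*o^2 - 3.78*o - 0.43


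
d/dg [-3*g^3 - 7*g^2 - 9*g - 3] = -9*g^2 - 14*g - 9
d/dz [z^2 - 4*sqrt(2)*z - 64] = 2*z - 4*sqrt(2)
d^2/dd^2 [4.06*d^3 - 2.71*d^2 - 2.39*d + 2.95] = 24.36*d - 5.42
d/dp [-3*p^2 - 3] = -6*p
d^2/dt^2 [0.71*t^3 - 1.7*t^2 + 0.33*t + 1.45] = 4.26*t - 3.4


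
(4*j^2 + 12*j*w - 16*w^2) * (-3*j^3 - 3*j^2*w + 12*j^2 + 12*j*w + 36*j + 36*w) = -12*j^5 - 48*j^4*w + 48*j^4 + 12*j^3*w^2 + 192*j^3*w + 144*j^3 + 48*j^2*w^3 - 48*j^2*w^2 + 576*j^2*w - 192*j*w^3 - 144*j*w^2 - 576*w^3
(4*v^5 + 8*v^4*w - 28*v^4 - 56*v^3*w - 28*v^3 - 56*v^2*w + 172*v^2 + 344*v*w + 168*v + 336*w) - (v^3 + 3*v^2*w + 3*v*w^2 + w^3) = 4*v^5 + 8*v^4*w - 28*v^4 - 56*v^3*w - 29*v^3 - 59*v^2*w + 172*v^2 - 3*v*w^2 + 344*v*w + 168*v - w^3 + 336*w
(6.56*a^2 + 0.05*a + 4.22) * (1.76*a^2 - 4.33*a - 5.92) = 11.5456*a^4 - 28.3168*a^3 - 31.6245*a^2 - 18.5686*a - 24.9824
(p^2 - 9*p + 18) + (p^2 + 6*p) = 2*p^2 - 3*p + 18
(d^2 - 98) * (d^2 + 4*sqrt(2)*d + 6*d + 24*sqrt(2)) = d^4 + 4*sqrt(2)*d^3 + 6*d^3 - 98*d^2 + 24*sqrt(2)*d^2 - 588*d - 392*sqrt(2)*d - 2352*sqrt(2)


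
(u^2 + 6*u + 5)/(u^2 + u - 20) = (u + 1)/(u - 4)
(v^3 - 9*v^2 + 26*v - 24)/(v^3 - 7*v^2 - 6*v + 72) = (v^2 - 5*v + 6)/(v^2 - 3*v - 18)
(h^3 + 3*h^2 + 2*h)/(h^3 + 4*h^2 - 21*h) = (h^2 + 3*h + 2)/(h^2 + 4*h - 21)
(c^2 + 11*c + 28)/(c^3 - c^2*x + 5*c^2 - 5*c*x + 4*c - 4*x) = (-c - 7)/(-c^2 + c*x - c + x)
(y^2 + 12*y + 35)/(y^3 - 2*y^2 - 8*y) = (y^2 + 12*y + 35)/(y*(y^2 - 2*y - 8))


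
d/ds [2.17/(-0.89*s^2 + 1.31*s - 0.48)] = (3.8626*s - 2.8427)/(0.89*s^2 - 1.31*s + 0.48)^2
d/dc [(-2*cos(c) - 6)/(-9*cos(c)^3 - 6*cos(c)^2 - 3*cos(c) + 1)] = 32*(18*cos(c)^3 + 87*cos(c)^2 + 36*cos(c) + 10)*sin(c)/(-24*sin(c)^2 + 39*cos(c) + 9*cos(3*c) + 20)^2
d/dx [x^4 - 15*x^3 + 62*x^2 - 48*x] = 4*x^3 - 45*x^2 + 124*x - 48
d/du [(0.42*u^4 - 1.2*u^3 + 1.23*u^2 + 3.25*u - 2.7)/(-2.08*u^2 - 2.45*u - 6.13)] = (-1.7472*u^5 - 0.591000000000001*u^4 - 4.4184*u^3 + 25.8145*u^2 - 26.3118*u - 26.5375)/(4.3264*u^4 + 10.192*u^3 + 31.5033*u^2 + 30.037*u + 37.5769)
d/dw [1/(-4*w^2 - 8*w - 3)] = 8*(w + 1)/(4*w^2 + 8*w + 3)^2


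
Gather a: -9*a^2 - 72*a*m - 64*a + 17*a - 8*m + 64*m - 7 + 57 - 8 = -9*a^2 + a*(-72*m - 47) + 56*m + 42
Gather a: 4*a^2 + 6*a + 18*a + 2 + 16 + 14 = 4*a^2 + 24*a + 32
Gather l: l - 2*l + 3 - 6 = -l - 3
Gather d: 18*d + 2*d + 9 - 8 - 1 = 20*d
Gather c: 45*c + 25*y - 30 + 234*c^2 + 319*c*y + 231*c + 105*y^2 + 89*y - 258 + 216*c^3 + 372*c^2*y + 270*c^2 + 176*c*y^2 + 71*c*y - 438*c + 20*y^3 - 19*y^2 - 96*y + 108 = 216*c^3 + c^2*(372*y + 504) + c*(176*y^2 + 390*y - 162) + 20*y^3 + 86*y^2 + 18*y - 180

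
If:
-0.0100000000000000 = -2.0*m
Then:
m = 0.00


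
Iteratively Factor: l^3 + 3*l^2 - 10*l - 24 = (l + 4)*(l^2 - l - 6) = (l - 3)*(l + 4)*(l + 2)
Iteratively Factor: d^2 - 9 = (d + 3)*(d - 3)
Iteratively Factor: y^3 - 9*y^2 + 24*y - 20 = (y - 2)*(y^2 - 7*y + 10) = (y - 5)*(y - 2)*(y - 2)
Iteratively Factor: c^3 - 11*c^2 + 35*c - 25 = (c - 5)*(c^2 - 6*c + 5) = (c - 5)^2*(c - 1)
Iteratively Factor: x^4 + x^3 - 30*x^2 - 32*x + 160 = (x + 4)*(x^3 - 3*x^2 - 18*x + 40) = (x - 2)*(x + 4)*(x^2 - x - 20) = (x - 5)*(x - 2)*(x + 4)*(x + 4)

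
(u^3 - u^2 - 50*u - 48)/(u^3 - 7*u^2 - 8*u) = (u + 6)/u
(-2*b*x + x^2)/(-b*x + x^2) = (2*b - x)/(b - x)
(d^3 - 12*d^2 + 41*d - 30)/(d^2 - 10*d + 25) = (d^2 - 7*d + 6)/(d - 5)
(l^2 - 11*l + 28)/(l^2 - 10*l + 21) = (l - 4)/(l - 3)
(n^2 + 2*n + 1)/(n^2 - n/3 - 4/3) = 3*(n + 1)/(3*n - 4)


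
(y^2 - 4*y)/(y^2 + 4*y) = (y - 4)/(y + 4)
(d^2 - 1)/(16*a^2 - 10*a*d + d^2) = (d^2 - 1)/(16*a^2 - 10*a*d + d^2)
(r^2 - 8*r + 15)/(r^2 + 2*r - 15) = (r - 5)/(r + 5)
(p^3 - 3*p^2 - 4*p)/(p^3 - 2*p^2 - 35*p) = (-p^2 + 3*p + 4)/(-p^2 + 2*p + 35)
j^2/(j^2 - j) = j/(j - 1)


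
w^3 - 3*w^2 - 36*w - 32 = (w - 8)*(w + 1)*(w + 4)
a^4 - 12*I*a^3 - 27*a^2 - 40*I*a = a*(a - 8*I)*(a - 5*I)*(a + I)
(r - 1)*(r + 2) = r^2 + r - 2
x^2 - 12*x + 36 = (x - 6)^2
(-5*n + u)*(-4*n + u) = 20*n^2 - 9*n*u + u^2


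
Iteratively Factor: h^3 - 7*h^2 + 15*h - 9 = (h - 3)*(h^2 - 4*h + 3) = (h - 3)*(h - 1)*(h - 3)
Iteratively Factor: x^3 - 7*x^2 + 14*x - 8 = (x - 2)*(x^2 - 5*x + 4) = (x - 4)*(x - 2)*(x - 1)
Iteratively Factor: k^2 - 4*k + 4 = (k - 2)*(k - 2)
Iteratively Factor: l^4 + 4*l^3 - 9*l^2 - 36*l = (l + 3)*(l^3 + l^2 - 12*l) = (l + 3)*(l + 4)*(l^2 - 3*l) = l*(l + 3)*(l + 4)*(l - 3)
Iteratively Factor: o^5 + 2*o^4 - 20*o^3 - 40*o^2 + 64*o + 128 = (o - 2)*(o^4 + 4*o^3 - 12*o^2 - 64*o - 64) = (o - 4)*(o - 2)*(o^3 + 8*o^2 + 20*o + 16) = (o - 4)*(o - 2)*(o + 2)*(o^2 + 6*o + 8) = (o - 4)*(o - 2)*(o + 2)^2*(o + 4)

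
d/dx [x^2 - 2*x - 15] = 2*x - 2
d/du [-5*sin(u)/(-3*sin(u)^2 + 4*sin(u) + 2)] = 5*(3*cos(u)^2 - 5)*cos(u)/(3*sin(u)^2 - 4*sin(u) - 2)^2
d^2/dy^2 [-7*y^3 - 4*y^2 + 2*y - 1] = -42*y - 8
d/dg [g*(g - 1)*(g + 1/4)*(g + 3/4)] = 4*g^3 - 13*g/8 - 3/16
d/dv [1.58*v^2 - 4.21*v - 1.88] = 3.16*v - 4.21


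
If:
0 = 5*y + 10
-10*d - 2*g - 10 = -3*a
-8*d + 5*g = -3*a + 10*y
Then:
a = -11*g - 140/3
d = -7*g/2 - 15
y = -2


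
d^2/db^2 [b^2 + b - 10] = 2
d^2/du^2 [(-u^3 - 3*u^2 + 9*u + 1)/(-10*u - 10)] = (u^3 + 3*u^2 + 3*u + 11)/(5*(u^3 + 3*u^2 + 3*u + 1))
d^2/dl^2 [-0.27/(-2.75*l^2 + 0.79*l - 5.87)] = (-4.08375*l^2 + 1.17315*l + 0.27*(5.5*l - 0.79)*(11.0*l - 1.58) - 8.71695)/(2.75*l^2 - 0.79*l + 5.87)^3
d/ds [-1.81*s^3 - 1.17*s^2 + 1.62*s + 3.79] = -5.43*s^2 - 2.34*s + 1.62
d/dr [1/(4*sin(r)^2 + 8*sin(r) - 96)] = -(sin(r) + 1)*cos(r)/(2*(sin(r)^2 + 2*sin(r) - 24)^2)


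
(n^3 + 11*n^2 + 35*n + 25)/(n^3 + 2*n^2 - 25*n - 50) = (n^2 + 6*n + 5)/(n^2 - 3*n - 10)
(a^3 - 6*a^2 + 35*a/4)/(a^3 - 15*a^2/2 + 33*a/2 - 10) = a*(2*a - 7)/(2*(a^2 - 5*a + 4))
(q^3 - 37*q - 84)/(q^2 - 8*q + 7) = (q^2 + 7*q + 12)/(q - 1)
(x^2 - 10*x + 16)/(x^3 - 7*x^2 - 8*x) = (x - 2)/(x*(x + 1))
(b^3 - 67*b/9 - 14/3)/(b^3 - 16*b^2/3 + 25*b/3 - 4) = (9*b^2 + 27*b + 14)/(3*(3*b^2 - 7*b + 4))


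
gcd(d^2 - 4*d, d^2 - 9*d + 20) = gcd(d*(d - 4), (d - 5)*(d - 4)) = d - 4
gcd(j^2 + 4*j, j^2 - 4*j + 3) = 1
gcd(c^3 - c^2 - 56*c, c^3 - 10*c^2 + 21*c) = c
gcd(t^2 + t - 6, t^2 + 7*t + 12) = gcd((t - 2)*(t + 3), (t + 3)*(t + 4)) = t + 3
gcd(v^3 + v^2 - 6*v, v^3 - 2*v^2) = v^2 - 2*v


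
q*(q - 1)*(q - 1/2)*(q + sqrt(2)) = q^4 - 3*q^3/2 + sqrt(2)*q^3 - 3*sqrt(2)*q^2/2 + q^2/2 + sqrt(2)*q/2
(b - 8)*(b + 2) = b^2 - 6*b - 16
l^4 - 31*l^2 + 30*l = l*(l - 5)*(l - 1)*(l + 6)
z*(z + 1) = z^2 + z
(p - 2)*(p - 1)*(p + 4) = p^3 + p^2 - 10*p + 8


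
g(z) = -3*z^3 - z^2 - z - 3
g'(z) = -9*z^2 - 2*z - 1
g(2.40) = -52.63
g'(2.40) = -57.64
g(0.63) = -4.78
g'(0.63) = -5.83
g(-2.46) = 38.07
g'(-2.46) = -50.54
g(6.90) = -1043.04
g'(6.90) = -443.29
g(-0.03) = -2.97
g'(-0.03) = -0.95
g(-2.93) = 66.81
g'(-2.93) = -72.40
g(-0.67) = -1.88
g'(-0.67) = -3.70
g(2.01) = -33.41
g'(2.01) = -41.38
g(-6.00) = 615.00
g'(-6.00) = -313.00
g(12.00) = -5343.00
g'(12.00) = -1321.00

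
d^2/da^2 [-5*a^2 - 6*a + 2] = -10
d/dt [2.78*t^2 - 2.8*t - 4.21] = 5.56*t - 2.8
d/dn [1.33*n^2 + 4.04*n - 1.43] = 2.66*n + 4.04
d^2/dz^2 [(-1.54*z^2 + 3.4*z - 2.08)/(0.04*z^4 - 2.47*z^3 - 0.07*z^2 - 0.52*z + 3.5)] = (-0.014784*z^8 + 0.978191999999999*z^7 - 24.240676*z^6 + 130.181976*z^5 - 131.179896*z^4 - 210.075744*z^3 + 337.856136*z^2 - 103.345872*z - 27.498064)/(6.4e-5*z^12 - 0.011856*z^11 + 0.731772*z^10 - 15.030223*z^9 - 0.955545*z^8 - 11.619777*z^7 + 63.493307*z^6 + 1.182792*z^5 + 28.437066*z^4 - 90.148708*z^3 + 0.2667*z^2 - 19.11*z + 42.875)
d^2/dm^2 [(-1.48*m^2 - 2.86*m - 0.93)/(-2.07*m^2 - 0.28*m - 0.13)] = (7.105427357601e-15*m^4 + 22.794012*m^3 + 21.520134*m^2 - 1.383588*m - 0.512886)/(8.869743*m^6 + 3.599316*m^5 + 2.157975*m^4 + 0.47404*m^3 + 0.135525*m^2 + 0.014196*m + 0.002197)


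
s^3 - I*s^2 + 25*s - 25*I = (s - 5*I)*(s - I)*(s + 5*I)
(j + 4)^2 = j^2 + 8*j + 16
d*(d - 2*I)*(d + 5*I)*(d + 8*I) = d^4 + 11*I*d^3 - 14*d^2 + 80*I*d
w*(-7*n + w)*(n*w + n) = -7*n^2*w^2 - 7*n^2*w + n*w^3 + n*w^2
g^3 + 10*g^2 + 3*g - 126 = (g - 3)*(g + 6)*(g + 7)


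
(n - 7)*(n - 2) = n^2 - 9*n + 14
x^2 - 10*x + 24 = (x - 6)*(x - 4)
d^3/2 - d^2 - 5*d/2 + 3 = (d/2 + 1)*(d - 3)*(d - 1)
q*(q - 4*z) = q^2 - 4*q*z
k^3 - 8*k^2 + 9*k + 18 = (k - 6)*(k - 3)*(k + 1)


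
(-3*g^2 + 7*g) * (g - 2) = -3*g^3 + 13*g^2 - 14*g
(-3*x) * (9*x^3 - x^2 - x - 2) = -27*x^4 + 3*x^3 + 3*x^2 + 6*x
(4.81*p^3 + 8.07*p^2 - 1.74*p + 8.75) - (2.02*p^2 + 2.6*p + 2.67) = 4.81*p^3 + 6.05*p^2 - 4.34*p + 6.08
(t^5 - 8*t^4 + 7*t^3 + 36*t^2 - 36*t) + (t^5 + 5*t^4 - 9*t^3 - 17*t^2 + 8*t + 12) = 2*t^5 - 3*t^4 - 2*t^3 + 19*t^2 - 28*t + 12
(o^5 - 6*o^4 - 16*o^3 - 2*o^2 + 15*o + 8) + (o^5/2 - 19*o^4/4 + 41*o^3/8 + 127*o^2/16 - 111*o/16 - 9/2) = 3*o^5/2 - 43*o^4/4 - 87*o^3/8 + 95*o^2/16 + 129*o/16 + 7/2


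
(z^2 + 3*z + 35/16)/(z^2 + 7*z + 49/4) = (16*z^2 + 48*z + 35)/(4*(4*z^2 + 28*z + 49))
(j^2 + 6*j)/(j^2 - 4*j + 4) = j*(j + 6)/(j^2 - 4*j + 4)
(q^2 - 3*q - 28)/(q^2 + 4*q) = (q - 7)/q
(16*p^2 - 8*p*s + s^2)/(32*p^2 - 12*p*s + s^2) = (4*p - s)/(8*p - s)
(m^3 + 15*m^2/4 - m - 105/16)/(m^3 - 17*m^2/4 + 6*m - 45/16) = (4*m^2 + 20*m + 21)/(4*m^2 - 12*m + 9)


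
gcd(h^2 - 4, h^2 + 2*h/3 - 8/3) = h + 2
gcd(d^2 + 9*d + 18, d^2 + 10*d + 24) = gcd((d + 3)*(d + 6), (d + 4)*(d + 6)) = d + 6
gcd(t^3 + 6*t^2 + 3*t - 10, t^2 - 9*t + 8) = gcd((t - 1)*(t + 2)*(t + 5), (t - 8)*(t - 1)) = t - 1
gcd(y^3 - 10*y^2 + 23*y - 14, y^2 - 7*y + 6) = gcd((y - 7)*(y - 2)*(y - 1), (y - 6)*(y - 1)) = y - 1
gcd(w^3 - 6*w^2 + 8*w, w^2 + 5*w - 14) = w - 2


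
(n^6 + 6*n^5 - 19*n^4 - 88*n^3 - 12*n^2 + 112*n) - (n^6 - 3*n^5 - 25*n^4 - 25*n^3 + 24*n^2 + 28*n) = 9*n^5 + 6*n^4 - 63*n^3 - 36*n^2 + 84*n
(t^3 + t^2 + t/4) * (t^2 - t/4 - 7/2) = t^5 + 3*t^4/4 - 7*t^3/2 - 57*t^2/16 - 7*t/8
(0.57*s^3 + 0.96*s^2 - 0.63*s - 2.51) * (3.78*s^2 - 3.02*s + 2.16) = 2.1546*s^5 + 1.9074*s^4 - 4.0494*s^3 - 5.5116*s^2 + 6.2194*s - 5.4216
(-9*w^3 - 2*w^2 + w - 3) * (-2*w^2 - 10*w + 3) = 18*w^5 + 94*w^4 - 9*w^3 - 10*w^2 + 33*w - 9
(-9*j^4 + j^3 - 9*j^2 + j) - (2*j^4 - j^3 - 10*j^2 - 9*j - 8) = -11*j^4 + 2*j^3 + j^2 + 10*j + 8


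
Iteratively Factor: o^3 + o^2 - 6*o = (o + 3)*(o^2 - 2*o) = o*(o + 3)*(o - 2)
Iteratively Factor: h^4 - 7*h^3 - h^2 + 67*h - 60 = (h - 5)*(h^3 - 2*h^2 - 11*h + 12) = (h - 5)*(h + 3)*(h^2 - 5*h + 4) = (h - 5)*(h - 1)*(h + 3)*(h - 4)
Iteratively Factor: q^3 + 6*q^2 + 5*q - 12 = (q - 1)*(q^2 + 7*q + 12) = (q - 1)*(q + 4)*(q + 3)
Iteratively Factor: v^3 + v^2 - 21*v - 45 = (v + 3)*(v^2 - 2*v - 15) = (v - 5)*(v + 3)*(v + 3)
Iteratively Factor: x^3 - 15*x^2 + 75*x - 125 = (x - 5)*(x^2 - 10*x + 25) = (x - 5)^2*(x - 5)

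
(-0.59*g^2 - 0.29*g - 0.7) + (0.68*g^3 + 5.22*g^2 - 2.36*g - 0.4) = 0.68*g^3 + 4.63*g^2 - 2.65*g - 1.1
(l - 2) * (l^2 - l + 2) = l^3 - 3*l^2 + 4*l - 4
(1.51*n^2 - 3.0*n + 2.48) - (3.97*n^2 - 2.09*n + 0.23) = -2.46*n^2 - 0.91*n + 2.25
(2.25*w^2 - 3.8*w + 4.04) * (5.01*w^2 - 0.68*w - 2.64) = 11.2725*w^4 - 20.568*w^3 + 16.8844*w^2 + 7.2848*w - 10.6656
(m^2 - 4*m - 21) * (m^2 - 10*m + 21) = m^4 - 14*m^3 + 40*m^2 + 126*m - 441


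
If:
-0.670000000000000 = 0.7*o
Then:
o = -0.96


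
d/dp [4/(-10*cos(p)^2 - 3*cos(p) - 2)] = -4*(20*cos(p) + 3)*sin(p)/(10*cos(p)^2 + 3*cos(p) + 2)^2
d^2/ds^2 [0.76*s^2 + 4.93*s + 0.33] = 1.52000000000000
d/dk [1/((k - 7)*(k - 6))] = (13 - 2*k)/(k^4 - 26*k^3 + 253*k^2 - 1092*k + 1764)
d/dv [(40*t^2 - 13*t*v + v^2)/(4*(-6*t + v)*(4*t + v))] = t*(392*t^2 - 128*t*v + 11*v^2)/(4*(576*t^4 + 96*t^3*v - 44*t^2*v^2 - 4*t*v^3 + v^4))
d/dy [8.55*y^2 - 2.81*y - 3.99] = 17.1*y - 2.81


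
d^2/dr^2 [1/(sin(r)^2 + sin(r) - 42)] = (-4*sin(r)^4 - 3*sin(r)^3 - 163*sin(r)^2 - 36*sin(r) + 86)/(sin(r)^2 + sin(r) - 42)^3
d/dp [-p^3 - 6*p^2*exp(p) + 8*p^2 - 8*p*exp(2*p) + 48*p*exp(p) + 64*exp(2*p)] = -6*p^2*exp(p) - 3*p^2 - 16*p*exp(2*p) + 36*p*exp(p) + 16*p + 120*exp(2*p) + 48*exp(p)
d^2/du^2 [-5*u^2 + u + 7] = -10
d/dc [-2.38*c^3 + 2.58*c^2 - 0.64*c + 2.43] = -7.14*c^2 + 5.16*c - 0.64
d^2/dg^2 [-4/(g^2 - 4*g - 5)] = 8*(-g^2 + 4*g + 4*(g - 2)^2 + 5)/(-g^2 + 4*g + 5)^3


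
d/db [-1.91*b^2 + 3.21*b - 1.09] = 3.21 - 3.82*b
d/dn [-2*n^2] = -4*n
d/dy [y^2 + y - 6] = 2*y + 1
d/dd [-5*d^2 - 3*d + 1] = -10*d - 3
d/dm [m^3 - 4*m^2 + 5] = m*(3*m - 8)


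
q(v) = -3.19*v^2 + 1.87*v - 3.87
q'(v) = 1.87 - 6.38*v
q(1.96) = -12.46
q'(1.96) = -10.63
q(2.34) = -16.96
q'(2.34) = -13.06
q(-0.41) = -5.17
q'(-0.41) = 4.49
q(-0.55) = -5.86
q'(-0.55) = 5.38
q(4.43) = -58.19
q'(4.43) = -26.39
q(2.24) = -15.69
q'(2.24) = -12.42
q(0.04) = -3.80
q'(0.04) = 1.61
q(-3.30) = -44.78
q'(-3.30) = 22.92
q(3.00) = -26.97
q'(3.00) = -17.27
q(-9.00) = -279.09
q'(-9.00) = 59.29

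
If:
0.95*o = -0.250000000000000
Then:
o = -0.26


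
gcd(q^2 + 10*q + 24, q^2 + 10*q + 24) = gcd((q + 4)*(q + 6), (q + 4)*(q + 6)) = q^2 + 10*q + 24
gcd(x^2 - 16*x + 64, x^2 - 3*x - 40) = x - 8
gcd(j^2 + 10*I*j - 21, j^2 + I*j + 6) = j + 3*I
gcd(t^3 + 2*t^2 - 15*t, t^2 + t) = t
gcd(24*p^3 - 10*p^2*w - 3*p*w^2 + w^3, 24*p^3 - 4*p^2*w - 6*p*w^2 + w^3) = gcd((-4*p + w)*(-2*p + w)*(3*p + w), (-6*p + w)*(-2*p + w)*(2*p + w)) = 2*p - w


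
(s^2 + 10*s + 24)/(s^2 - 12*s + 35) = (s^2 + 10*s + 24)/(s^2 - 12*s + 35)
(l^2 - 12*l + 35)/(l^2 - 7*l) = (l - 5)/l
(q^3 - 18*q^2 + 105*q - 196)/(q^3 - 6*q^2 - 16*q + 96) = (q^2 - 14*q + 49)/(q^2 - 2*q - 24)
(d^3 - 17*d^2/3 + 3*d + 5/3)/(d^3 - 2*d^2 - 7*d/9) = 3*(d^2 - 6*d + 5)/(d*(3*d - 7))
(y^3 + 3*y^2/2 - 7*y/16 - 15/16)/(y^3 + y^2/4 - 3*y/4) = (y + 5/4)/y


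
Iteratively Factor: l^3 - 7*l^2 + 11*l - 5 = (l - 5)*(l^2 - 2*l + 1) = (l - 5)*(l - 1)*(l - 1)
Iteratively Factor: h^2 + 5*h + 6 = (h + 3)*(h + 2)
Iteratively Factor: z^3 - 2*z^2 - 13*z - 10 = (z - 5)*(z^2 + 3*z + 2) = (z - 5)*(z + 1)*(z + 2)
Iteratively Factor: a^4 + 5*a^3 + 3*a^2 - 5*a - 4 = (a + 1)*(a^3 + 4*a^2 - a - 4) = (a + 1)^2*(a^2 + 3*a - 4) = (a + 1)^2*(a + 4)*(a - 1)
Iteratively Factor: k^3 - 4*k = (k - 2)*(k^2 + 2*k) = k*(k - 2)*(k + 2)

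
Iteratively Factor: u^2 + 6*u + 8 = (u + 2)*(u + 4)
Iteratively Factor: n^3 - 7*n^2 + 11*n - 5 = (n - 5)*(n^2 - 2*n + 1) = (n - 5)*(n - 1)*(n - 1)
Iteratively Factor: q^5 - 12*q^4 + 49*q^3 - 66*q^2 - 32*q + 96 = (q - 3)*(q^4 - 9*q^3 + 22*q^2 - 32) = (q - 4)*(q - 3)*(q^3 - 5*q^2 + 2*q + 8) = (q - 4)*(q - 3)*(q + 1)*(q^2 - 6*q + 8) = (q - 4)^2*(q - 3)*(q + 1)*(q - 2)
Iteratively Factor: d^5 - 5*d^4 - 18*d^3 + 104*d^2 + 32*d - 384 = (d + 2)*(d^4 - 7*d^3 - 4*d^2 + 112*d - 192) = (d - 4)*(d + 2)*(d^3 - 3*d^2 - 16*d + 48) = (d - 4)*(d - 3)*(d + 2)*(d^2 - 16) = (d - 4)^2*(d - 3)*(d + 2)*(d + 4)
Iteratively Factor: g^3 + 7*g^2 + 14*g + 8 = (g + 1)*(g^2 + 6*g + 8) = (g + 1)*(g + 2)*(g + 4)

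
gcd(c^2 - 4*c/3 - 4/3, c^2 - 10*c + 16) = c - 2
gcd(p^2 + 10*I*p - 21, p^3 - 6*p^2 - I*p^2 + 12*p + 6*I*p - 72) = p + 3*I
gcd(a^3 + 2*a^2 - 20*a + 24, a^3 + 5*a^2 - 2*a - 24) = a - 2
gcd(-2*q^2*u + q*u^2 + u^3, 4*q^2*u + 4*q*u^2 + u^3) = 2*q*u + u^2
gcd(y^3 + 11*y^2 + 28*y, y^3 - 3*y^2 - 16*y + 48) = y + 4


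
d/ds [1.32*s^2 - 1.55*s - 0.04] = 2.64*s - 1.55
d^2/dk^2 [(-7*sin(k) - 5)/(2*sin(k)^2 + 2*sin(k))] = (7*sin(k) + 6 - 5/sin(k) - 20/sin(k)^2 - 10/sin(k)^3)/(2*(sin(k) + 1)^2)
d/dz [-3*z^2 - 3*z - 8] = -6*z - 3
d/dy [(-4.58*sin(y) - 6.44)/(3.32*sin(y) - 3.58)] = 37.7772*cos(y)/(3.32*sin(y) - 3.58)^2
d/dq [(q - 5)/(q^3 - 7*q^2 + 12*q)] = (q*(q^2 - 7*q + 12) - (q - 5)*(3*q^2 - 14*q + 12))/(q^2*(q^2 - 7*q + 12)^2)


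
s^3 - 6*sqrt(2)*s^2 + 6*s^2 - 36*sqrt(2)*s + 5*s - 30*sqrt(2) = (s + 1)*(s + 5)*(s - 6*sqrt(2))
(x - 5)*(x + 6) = x^2 + x - 30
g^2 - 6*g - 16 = (g - 8)*(g + 2)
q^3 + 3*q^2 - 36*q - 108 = (q - 6)*(q + 3)*(q + 6)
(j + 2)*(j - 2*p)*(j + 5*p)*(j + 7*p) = j^4 + 10*j^3*p + 2*j^3 + 11*j^2*p^2 + 20*j^2*p - 70*j*p^3 + 22*j*p^2 - 140*p^3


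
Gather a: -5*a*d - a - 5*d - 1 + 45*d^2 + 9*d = a*(-5*d - 1) + 45*d^2 + 4*d - 1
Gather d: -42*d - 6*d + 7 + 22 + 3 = 32 - 48*d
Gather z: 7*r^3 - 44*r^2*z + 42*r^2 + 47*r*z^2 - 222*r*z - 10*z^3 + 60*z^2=7*r^3 + 42*r^2 - 10*z^3 + z^2*(47*r + 60) + z*(-44*r^2 - 222*r)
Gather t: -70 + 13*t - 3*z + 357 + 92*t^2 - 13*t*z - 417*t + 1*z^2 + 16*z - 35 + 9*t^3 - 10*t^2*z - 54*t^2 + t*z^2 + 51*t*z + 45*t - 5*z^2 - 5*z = 9*t^3 + t^2*(38 - 10*z) + t*(z^2 + 38*z - 359) - 4*z^2 + 8*z + 252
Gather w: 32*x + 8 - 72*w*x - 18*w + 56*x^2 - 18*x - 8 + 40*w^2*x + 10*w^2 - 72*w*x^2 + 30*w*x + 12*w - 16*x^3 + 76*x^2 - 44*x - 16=w^2*(40*x + 10) + w*(-72*x^2 - 42*x - 6) - 16*x^3 + 132*x^2 - 30*x - 16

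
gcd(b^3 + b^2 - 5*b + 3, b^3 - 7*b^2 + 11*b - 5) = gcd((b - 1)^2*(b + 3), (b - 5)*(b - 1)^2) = b^2 - 2*b + 1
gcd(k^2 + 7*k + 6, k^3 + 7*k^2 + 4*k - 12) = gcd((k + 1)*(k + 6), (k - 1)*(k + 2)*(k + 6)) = k + 6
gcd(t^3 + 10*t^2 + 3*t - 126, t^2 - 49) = t + 7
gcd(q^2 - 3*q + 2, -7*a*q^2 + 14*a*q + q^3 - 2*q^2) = q - 2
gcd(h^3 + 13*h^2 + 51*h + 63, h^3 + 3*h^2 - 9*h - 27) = h^2 + 6*h + 9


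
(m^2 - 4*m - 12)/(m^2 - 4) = (m - 6)/(m - 2)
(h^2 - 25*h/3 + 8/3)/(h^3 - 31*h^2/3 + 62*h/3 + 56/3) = (3*h^2 - 25*h + 8)/(3*h^3 - 31*h^2 + 62*h + 56)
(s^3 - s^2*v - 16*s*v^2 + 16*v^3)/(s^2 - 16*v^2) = s - v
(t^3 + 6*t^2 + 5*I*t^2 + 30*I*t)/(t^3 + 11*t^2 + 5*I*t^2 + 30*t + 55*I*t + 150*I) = t/(t + 5)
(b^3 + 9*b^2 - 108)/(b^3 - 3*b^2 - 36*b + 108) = (b + 6)/(b - 6)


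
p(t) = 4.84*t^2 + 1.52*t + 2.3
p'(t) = 9.68*t + 1.52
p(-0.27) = 2.24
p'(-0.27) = -1.09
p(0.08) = 2.45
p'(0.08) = 2.29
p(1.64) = 17.81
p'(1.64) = 17.40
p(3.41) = 63.76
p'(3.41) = 34.53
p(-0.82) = 4.31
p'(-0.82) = -6.42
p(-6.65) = 206.23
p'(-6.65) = -62.85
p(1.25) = 11.76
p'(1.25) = 13.62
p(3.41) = 63.76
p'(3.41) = 34.53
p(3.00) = 50.42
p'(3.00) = 30.56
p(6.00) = 185.66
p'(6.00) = 59.60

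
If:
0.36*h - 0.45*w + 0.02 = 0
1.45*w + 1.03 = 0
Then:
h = -0.94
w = -0.71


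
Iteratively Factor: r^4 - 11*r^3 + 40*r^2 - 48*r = (r - 4)*(r^3 - 7*r^2 + 12*r) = (r - 4)*(r - 3)*(r^2 - 4*r) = (r - 4)^2*(r - 3)*(r)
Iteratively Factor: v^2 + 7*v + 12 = (v + 3)*(v + 4)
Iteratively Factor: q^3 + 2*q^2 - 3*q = (q + 3)*(q^2 - q) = q*(q + 3)*(q - 1)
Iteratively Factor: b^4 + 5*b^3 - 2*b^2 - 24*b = (b + 4)*(b^3 + b^2 - 6*b) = b*(b + 4)*(b^2 + b - 6) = b*(b + 3)*(b + 4)*(b - 2)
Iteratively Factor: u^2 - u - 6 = (u + 2)*(u - 3)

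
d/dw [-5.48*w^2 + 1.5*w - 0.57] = 1.5 - 10.96*w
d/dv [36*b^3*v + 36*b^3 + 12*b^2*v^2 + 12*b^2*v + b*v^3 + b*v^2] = b*(36*b^2 + 24*b*v + 12*b + 3*v^2 + 2*v)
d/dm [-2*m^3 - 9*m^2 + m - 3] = -6*m^2 - 18*m + 1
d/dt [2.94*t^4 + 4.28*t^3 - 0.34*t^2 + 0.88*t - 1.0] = 11.76*t^3 + 12.84*t^2 - 0.68*t + 0.88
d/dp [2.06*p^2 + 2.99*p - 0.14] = 4.12*p + 2.99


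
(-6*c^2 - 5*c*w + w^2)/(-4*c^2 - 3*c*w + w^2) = (-6*c + w)/(-4*c + w)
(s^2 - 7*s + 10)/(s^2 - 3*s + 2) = (s - 5)/(s - 1)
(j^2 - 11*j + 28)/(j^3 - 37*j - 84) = (j - 4)/(j^2 + 7*j + 12)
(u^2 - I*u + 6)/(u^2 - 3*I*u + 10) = (u - 3*I)/(u - 5*I)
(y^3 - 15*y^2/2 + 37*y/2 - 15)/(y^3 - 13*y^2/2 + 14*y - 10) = (y - 3)/(y - 2)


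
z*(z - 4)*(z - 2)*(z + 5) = z^4 - z^3 - 22*z^2 + 40*z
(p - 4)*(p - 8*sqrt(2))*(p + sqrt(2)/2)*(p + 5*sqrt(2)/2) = p^4 - 5*sqrt(2)*p^3 - 4*p^3 - 91*p^2/2 + 20*sqrt(2)*p^2 - 20*sqrt(2)*p + 182*p + 80*sqrt(2)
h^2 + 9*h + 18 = (h + 3)*(h + 6)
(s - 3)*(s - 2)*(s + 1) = s^3 - 4*s^2 + s + 6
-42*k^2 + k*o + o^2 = (-6*k + o)*(7*k + o)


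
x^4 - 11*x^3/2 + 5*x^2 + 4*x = x*(x - 4)*(x - 2)*(x + 1/2)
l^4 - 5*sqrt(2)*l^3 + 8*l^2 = l^2*(l - 4*sqrt(2))*(l - sqrt(2))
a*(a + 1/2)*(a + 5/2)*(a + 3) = a^4 + 6*a^3 + 41*a^2/4 + 15*a/4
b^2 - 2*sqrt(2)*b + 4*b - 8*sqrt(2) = (b + 4)*(b - 2*sqrt(2))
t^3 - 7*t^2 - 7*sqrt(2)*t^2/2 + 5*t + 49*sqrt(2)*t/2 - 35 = (t - 7)*(t - 5*sqrt(2)/2)*(t - sqrt(2))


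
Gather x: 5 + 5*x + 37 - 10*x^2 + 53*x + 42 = -10*x^2 + 58*x + 84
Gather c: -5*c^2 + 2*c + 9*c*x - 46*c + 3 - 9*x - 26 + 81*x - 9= -5*c^2 + c*(9*x - 44) + 72*x - 32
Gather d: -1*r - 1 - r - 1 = -2*r - 2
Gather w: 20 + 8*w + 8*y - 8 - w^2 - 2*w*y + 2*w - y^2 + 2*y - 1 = -w^2 + w*(10 - 2*y) - y^2 + 10*y + 11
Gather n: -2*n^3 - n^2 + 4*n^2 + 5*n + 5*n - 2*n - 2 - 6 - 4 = -2*n^3 + 3*n^2 + 8*n - 12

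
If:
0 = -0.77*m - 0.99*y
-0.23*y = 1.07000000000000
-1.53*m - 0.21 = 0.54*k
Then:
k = -17.34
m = 5.98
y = -4.65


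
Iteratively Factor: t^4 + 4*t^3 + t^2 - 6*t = (t)*(t^3 + 4*t^2 + t - 6) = t*(t + 2)*(t^2 + 2*t - 3) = t*(t + 2)*(t + 3)*(t - 1)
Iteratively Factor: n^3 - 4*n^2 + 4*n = (n - 2)*(n^2 - 2*n) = n*(n - 2)*(n - 2)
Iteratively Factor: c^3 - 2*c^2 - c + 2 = (c + 1)*(c^2 - 3*c + 2) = (c - 1)*(c + 1)*(c - 2)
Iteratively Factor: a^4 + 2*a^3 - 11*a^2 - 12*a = (a)*(a^3 + 2*a^2 - 11*a - 12) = a*(a + 4)*(a^2 - 2*a - 3) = a*(a - 3)*(a + 4)*(a + 1)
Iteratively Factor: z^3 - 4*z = (z + 2)*(z^2 - 2*z) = z*(z + 2)*(z - 2)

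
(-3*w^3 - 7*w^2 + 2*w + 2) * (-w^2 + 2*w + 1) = 3*w^5 + w^4 - 19*w^3 - 5*w^2 + 6*w + 2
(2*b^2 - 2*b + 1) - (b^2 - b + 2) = b^2 - b - 1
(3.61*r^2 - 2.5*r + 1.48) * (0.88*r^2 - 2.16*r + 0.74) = 3.1768*r^4 - 9.9976*r^3 + 9.3738*r^2 - 5.0468*r + 1.0952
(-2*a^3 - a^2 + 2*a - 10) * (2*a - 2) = -4*a^4 + 2*a^3 + 6*a^2 - 24*a + 20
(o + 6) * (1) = o + 6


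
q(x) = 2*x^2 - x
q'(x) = 4*x - 1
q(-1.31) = 4.74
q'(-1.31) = -6.24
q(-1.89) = 9.03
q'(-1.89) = -8.56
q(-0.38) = 0.67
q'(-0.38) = -2.52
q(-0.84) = 2.25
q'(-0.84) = -4.36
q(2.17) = 7.25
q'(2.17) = 7.68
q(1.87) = 5.12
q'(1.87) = 6.48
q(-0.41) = 0.75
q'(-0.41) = -2.64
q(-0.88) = 2.43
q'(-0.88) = -4.52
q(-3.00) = 21.00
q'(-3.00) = -13.00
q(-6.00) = 78.00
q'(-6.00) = -25.00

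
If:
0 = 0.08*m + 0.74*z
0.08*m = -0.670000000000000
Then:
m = -8.38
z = 0.91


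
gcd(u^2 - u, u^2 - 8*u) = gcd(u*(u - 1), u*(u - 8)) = u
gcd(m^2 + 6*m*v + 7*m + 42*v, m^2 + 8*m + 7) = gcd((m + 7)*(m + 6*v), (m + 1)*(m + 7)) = m + 7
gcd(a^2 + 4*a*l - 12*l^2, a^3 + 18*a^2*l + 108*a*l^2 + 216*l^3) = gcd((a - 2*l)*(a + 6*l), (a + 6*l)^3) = a + 6*l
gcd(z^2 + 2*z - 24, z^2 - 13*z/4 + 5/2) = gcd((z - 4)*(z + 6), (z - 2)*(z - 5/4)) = 1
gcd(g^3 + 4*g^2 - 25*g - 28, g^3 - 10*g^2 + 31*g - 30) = 1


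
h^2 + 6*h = h*(h + 6)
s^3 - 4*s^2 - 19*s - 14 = (s - 7)*(s + 1)*(s + 2)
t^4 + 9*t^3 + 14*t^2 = t^2*(t + 2)*(t + 7)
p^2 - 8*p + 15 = (p - 5)*(p - 3)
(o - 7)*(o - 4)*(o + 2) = o^3 - 9*o^2 + 6*o + 56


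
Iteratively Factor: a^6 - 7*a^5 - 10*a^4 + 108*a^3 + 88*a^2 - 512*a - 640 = (a - 4)*(a^5 - 3*a^4 - 22*a^3 + 20*a^2 + 168*a + 160) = (a - 4)*(a + 2)*(a^4 - 5*a^3 - 12*a^2 + 44*a + 80) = (a - 4)*(a + 2)^2*(a^3 - 7*a^2 + 2*a + 40) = (a - 4)^2*(a + 2)^2*(a^2 - 3*a - 10) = (a - 5)*(a - 4)^2*(a + 2)^2*(a + 2)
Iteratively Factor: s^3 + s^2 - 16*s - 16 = (s - 4)*(s^2 + 5*s + 4) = (s - 4)*(s + 4)*(s + 1)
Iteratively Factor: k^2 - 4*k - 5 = (k + 1)*(k - 5)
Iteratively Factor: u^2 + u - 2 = (u - 1)*(u + 2)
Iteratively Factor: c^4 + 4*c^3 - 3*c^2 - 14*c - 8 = (c + 1)*(c^3 + 3*c^2 - 6*c - 8) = (c + 1)*(c + 4)*(c^2 - c - 2) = (c - 2)*(c + 1)*(c + 4)*(c + 1)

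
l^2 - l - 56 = (l - 8)*(l + 7)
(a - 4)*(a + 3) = a^2 - a - 12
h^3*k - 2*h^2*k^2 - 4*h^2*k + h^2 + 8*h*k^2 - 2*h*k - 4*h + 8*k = (h - 4)*(h - 2*k)*(h*k + 1)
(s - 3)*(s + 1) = s^2 - 2*s - 3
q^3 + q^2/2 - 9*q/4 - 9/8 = (q - 3/2)*(q + 1/2)*(q + 3/2)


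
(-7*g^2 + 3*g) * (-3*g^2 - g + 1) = 21*g^4 - 2*g^3 - 10*g^2 + 3*g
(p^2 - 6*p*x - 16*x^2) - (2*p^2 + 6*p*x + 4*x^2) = -p^2 - 12*p*x - 20*x^2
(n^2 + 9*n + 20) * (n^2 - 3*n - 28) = n^4 + 6*n^3 - 35*n^2 - 312*n - 560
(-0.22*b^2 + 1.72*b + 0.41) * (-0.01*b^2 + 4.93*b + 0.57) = 0.0022*b^4 - 1.1018*b^3 + 8.3501*b^2 + 3.0017*b + 0.2337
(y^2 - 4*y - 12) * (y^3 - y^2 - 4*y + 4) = y^5 - 5*y^4 - 12*y^3 + 32*y^2 + 32*y - 48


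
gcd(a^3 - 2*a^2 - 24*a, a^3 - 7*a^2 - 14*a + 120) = a^2 - 2*a - 24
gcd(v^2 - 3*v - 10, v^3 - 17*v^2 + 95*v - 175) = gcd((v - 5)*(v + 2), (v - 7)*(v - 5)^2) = v - 5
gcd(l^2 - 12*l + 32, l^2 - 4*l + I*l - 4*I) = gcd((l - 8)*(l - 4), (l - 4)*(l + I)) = l - 4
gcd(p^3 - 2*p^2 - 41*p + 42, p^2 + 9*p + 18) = p + 6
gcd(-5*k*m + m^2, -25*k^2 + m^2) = 5*k - m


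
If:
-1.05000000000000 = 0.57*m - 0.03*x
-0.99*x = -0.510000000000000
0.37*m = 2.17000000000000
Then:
No Solution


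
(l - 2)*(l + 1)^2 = l^3 - 3*l - 2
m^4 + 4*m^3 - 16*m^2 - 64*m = m*(m - 4)*(m + 4)^2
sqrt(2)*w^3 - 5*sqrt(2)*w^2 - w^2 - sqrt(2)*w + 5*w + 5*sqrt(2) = (w - 5)*(w - sqrt(2))*(sqrt(2)*w + 1)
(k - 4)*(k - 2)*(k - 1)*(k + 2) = k^4 - 5*k^3 + 20*k - 16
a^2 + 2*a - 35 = (a - 5)*(a + 7)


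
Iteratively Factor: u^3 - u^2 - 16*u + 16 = (u - 1)*(u^2 - 16) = (u - 4)*(u - 1)*(u + 4)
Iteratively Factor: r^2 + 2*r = (r)*(r + 2)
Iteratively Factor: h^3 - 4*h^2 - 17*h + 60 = (h - 5)*(h^2 + h - 12) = (h - 5)*(h - 3)*(h + 4)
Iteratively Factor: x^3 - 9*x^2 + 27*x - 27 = (x - 3)*(x^2 - 6*x + 9) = (x - 3)^2*(x - 3)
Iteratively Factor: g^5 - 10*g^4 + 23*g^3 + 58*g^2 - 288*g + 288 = (g - 4)*(g^4 - 6*g^3 - g^2 + 54*g - 72) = (g - 4)*(g - 3)*(g^3 - 3*g^2 - 10*g + 24) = (g - 4)*(g - 3)*(g + 3)*(g^2 - 6*g + 8) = (g - 4)*(g - 3)*(g - 2)*(g + 3)*(g - 4)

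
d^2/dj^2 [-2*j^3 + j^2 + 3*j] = 2 - 12*j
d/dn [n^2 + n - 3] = 2*n + 1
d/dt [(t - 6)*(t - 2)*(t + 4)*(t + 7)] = 4*t^3 + 9*t^2 - 96*t - 92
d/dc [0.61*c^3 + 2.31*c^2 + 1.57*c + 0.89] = 1.83*c^2 + 4.62*c + 1.57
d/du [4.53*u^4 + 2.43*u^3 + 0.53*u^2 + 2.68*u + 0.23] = 18.12*u^3 + 7.29*u^2 + 1.06*u + 2.68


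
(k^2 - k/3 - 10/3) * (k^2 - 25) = k^4 - k^3/3 - 85*k^2/3 + 25*k/3 + 250/3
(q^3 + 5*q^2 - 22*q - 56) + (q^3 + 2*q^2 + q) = 2*q^3 + 7*q^2 - 21*q - 56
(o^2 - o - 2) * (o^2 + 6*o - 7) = o^4 + 5*o^3 - 15*o^2 - 5*o + 14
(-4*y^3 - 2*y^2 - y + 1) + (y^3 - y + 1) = -3*y^3 - 2*y^2 - 2*y + 2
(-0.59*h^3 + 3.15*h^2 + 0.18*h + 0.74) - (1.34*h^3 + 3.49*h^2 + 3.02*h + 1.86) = -1.93*h^3 - 0.34*h^2 - 2.84*h - 1.12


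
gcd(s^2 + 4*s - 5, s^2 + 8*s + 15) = s + 5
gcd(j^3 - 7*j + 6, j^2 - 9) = j + 3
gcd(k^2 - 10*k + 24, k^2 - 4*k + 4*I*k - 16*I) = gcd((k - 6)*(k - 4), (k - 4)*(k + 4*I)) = k - 4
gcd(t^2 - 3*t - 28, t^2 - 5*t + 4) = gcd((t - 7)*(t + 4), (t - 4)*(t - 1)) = 1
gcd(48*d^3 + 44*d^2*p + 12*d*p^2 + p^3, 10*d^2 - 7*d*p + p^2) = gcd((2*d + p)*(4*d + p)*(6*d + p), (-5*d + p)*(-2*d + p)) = 1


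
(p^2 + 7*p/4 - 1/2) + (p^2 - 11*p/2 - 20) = 2*p^2 - 15*p/4 - 41/2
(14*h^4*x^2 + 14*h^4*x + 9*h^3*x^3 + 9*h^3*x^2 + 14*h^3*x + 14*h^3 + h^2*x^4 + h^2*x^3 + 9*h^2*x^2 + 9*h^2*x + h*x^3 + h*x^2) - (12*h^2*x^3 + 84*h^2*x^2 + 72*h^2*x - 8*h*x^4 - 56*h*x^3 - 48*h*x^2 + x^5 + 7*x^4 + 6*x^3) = 14*h^4*x^2 + 14*h^4*x + 9*h^3*x^3 + 9*h^3*x^2 + 14*h^3*x + 14*h^3 + h^2*x^4 - 11*h^2*x^3 - 75*h^2*x^2 - 63*h^2*x + 8*h*x^4 + 57*h*x^3 + 49*h*x^2 - x^5 - 7*x^4 - 6*x^3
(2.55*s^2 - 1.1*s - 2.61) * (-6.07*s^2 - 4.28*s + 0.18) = -15.4785*s^4 - 4.237*s^3 + 21.0097*s^2 + 10.9728*s - 0.4698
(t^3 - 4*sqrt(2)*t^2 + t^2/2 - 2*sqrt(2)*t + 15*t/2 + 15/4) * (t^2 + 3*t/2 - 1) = t^5 - 4*sqrt(2)*t^4 + 2*t^4 - 8*sqrt(2)*t^3 + 29*t^3/4 + sqrt(2)*t^2 + 29*t^2/2 - 15*t/8 + 2*sqrt(2)*t - 15/4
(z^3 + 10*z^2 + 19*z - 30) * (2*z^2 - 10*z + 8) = 2*z^5 + 10*z^4 - 54*z^3 - 170*z^2 + 452*z - 240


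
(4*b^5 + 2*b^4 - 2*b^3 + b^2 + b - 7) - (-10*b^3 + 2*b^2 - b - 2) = 4*b^5 + 2*b^4 + 8*b^3 - b^2 + 2*b - 5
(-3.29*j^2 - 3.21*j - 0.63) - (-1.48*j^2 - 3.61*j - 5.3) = -1.81*j^2 + 0.4*j + 4.67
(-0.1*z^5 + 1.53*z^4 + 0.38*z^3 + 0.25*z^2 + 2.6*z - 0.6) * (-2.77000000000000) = 0.277*z^5 - 4.2381*z^4 - 1.0526*z^3 - 0.6925*z^2 - 7.202*z + 1.662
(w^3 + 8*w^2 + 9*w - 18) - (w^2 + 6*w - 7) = w^3 + 7*w^2 + 3*w - 11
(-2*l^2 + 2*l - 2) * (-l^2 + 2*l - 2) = 2*l^4 - 6*l^3 + 10*l^2 - 8*l + 4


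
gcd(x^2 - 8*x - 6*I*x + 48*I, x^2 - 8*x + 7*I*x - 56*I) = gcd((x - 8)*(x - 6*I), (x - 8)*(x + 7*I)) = x - 8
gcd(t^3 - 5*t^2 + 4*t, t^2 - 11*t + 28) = t - 4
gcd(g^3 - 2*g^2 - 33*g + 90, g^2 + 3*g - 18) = g^2 + 3*g - 18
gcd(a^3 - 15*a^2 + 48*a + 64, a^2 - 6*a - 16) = a - 8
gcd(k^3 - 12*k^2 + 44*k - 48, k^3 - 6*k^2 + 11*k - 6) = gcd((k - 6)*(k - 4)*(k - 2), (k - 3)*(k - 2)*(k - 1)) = k - 2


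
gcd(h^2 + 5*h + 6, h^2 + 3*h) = h + 3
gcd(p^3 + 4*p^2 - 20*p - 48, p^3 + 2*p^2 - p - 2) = p + 2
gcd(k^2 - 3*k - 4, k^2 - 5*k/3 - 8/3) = k + 1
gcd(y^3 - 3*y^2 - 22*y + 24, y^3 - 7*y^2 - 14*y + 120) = y^2 - 2*y - 24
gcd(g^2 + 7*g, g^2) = g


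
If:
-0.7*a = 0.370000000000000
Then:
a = -0.53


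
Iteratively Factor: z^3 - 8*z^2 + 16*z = (z - 4)*(z^2 - 4*z) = (z - 4)^2*(z)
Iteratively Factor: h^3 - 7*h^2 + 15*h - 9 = (h - 3)*(h^2 - 4*h + 3) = (h - 3)*(h - 1)*(h - 3)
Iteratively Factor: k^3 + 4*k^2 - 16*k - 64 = (k - 4)*(k^2 + 8*k + 16) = (k - 4)*(k + 4)*(k + 4)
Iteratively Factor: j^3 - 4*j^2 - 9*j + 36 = (j - 3)*(j^2 - j - 12) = (j - 4)*(j - 3)*(j + 3)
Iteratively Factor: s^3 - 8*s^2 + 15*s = (s - 3)*(s^2 - 5*s) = s*(s - 3)*(s - 5)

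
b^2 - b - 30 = (b - 6)*(b + 5)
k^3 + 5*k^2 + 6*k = k*(k + 2)*(k + 3)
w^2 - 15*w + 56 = (w - 8)*(w - 7)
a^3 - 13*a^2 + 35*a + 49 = (a - 7)^2*(a + 1)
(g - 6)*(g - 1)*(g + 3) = g^3 - 4*g^2 - 15*g + 18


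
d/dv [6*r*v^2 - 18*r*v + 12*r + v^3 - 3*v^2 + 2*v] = 12*r*v - 18*r + 3*v^2 - 6*v + 2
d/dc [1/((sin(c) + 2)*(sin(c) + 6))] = -2*(sin(c) + 4)*cos(c)/((sin(c) + 2)^2*(sin(c) + 6)^2)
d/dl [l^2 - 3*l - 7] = 2*l - 3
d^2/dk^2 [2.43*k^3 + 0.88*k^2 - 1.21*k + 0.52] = 14.58*k + 1.76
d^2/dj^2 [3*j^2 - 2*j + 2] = 6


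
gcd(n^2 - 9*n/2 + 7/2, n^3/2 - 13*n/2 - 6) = 1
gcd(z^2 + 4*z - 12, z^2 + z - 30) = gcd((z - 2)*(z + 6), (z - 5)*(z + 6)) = z + 6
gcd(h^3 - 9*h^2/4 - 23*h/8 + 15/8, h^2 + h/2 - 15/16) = h + 5/4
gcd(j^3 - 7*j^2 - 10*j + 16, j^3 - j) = j - 1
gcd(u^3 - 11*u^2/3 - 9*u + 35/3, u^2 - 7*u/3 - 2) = 1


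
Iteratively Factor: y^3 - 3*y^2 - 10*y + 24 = (y - 2)*(y^2 - y - 12) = (y - 2)*(y + 3)*(y - 4)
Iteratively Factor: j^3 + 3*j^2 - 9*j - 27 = (j + 3)*(j^2 - 9) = (j - 3)*(j + 3)*(j + 3)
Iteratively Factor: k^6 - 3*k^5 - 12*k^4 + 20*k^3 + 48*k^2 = (k - 3)*(k^5 - 12*k^3 - 16*k^2) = (k - 3)*(k + 2)*(k^4 - 2*k^3 - 8*k^2) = (k - 4)*(k - 3)*(k + 2)*(k^3 + 2*k^2) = k*(k - 4)*(k - 3)*(k + 2)*(k^2 + 2*k) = k^2*(k - 4)*(k - 3)*(k + 2)*(k + 2)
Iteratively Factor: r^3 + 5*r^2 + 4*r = (r)*(r^2 + 5*r + 4) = r*(r + 4)*(r + 1)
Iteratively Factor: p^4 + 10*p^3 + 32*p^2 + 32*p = (p + 4)*(p^3 + 6*p^2 + 8*p) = (p + 2)*(p + 4)*(p^2 + 4*p) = (p + 2)*(p + 4)^2*(p)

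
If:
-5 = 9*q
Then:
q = -5/9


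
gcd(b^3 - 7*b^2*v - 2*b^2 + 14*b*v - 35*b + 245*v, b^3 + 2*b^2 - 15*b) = b + 5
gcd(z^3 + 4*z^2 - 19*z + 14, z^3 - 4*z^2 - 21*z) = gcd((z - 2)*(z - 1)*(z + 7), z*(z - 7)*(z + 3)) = 1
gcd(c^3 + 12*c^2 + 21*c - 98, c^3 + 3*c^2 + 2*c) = 1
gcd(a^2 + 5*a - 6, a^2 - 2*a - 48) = a + 6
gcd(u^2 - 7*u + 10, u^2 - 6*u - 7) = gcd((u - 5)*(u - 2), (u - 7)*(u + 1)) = 1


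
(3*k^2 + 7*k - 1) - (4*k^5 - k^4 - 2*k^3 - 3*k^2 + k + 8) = -4*k^5 + k^4 + 2*k^3 + 6*k^2 + 6*k - 9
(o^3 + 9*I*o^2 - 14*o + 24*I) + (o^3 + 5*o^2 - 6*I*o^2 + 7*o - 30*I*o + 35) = 2*o^3 + 5*o^2 + 3*I*o^2 - 7*o - 30*I*o + 35 + 24*I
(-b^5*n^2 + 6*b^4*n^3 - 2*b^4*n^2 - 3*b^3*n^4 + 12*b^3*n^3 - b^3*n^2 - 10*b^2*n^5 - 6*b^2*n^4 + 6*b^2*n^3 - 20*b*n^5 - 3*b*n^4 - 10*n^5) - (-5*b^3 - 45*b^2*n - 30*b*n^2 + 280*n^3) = -b^5*n^2 + 6*b^4*n^3 - 2*b^4*n^2 - 3*b^3*n^4 + 12*b^3*n^3 - b^3*n^2 + 5*b^3 - 10*b^2*n^5 - 6*b^2*n^4 + 6*b^2*n^3 + 45*b^2*n - 20*b*n^5 - 3*b*n^4 + 30*b*n^2 - 10*n^5 - 280*n^3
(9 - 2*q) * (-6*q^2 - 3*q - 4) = 12*q^3 - 48*q^2 - 19*q - 36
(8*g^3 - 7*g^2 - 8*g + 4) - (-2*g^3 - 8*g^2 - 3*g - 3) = 10*g^3 + g^2 - 5*g + 7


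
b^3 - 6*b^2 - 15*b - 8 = (b - 8)*(b + 1)^2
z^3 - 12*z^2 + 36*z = z*(z - 6)^2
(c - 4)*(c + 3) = c^2 - c - 12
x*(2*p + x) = 2*p*x + x^2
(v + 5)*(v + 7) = v^2 + 12*v + 35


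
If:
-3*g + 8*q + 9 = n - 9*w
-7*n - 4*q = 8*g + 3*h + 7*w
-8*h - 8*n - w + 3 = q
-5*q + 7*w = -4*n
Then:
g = 254*w/213 + 249/284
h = 1972*w/639 + 475/284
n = -1967*w/639 - 335/284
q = -679*w/639 - 67/71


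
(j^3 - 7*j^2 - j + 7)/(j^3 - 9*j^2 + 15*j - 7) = (j + 1)/(j - 1)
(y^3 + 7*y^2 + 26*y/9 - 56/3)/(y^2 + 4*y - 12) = (y^2 + y - 28/9)/(y - 2)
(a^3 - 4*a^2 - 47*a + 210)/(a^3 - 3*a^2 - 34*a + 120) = (a^2 + a - 42)/(a^2 + 2*a - 24)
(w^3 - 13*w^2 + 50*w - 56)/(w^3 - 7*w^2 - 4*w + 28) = (w - 4)/(w + 2)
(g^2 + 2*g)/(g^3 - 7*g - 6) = g/(g^2 - 2*g - 3)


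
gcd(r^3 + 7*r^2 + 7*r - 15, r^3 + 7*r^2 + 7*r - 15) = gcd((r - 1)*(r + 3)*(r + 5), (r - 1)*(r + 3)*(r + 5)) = r^3 + 7*r^2 + 7*r - 15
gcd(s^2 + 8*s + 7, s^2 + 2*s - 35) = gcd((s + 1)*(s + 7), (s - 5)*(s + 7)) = s + 7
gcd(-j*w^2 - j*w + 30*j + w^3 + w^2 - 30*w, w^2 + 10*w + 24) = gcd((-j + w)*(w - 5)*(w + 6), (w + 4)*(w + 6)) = w + 6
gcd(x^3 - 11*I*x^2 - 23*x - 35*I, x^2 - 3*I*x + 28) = x - 7*I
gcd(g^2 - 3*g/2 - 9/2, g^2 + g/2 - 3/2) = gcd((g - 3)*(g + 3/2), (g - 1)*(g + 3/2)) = g + 3/2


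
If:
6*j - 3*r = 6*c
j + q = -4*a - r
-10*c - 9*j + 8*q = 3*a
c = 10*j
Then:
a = -3*r/70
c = -5*r/9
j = -r/18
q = -487*r/630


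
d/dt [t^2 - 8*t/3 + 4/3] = 2*t - 8/3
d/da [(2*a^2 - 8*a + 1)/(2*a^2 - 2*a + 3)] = 2*(6*a^2 + 4*a - 11)/(4*a^4 - 8*a^3 + 16*a^2 - 12*a + 9)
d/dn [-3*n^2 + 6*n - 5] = 6 - 6*n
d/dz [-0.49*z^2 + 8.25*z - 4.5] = 8.25 - 0.98*z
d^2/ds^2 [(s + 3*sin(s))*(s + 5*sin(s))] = -8*s*sin(s) - 60*sin(s)^2 + 16*cos(s) + 32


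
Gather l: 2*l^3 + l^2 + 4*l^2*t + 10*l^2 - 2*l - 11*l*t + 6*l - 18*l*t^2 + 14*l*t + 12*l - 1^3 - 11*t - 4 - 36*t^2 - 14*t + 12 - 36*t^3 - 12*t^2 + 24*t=2*l^3 + l^2*(4*t + 11) + l*(-18*t^2 + 3*t + 16) - 36*t^3 - 48*t^2 - t + 7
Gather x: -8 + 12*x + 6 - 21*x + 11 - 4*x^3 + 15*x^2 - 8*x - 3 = -4*x^3 + 15*x^2 - 17*x + 6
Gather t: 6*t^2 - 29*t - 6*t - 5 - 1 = 6*t^2 - 35*t - 6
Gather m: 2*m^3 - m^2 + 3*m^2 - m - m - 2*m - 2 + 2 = 2*m^3 + 2*m^2 - 4*m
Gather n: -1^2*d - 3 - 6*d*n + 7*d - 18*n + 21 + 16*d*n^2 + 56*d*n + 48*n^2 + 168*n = 6*d + n^2*(16*d + 48) + n*(50*d + 150) + 18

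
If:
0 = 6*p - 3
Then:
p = 1/2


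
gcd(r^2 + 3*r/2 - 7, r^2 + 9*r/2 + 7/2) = r + 7/2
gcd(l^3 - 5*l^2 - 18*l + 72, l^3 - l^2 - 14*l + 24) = l^2 + l - 12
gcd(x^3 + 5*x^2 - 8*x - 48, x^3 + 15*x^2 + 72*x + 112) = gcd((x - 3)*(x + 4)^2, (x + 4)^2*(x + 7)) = x^2 + 8*x + 16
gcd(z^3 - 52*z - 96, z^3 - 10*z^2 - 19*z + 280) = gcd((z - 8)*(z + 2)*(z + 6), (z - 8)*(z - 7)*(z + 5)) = z - 8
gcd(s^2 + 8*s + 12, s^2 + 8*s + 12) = s^2 + 8*s + 12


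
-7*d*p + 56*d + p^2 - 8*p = (-7*d + p)*(p - 8)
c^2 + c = c*(c + 1)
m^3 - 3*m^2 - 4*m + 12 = (m - 3)*(m - 2)*(m + 2)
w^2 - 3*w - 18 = (w - 6)*(w + 3)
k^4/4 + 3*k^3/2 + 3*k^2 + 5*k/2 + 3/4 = (k/4 + 1/4)*(k + 1)^2*(k + 3)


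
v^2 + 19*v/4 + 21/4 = (v + 7/4)*(v + 3)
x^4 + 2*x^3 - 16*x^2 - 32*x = x*(x - 4)*(x + 2)*(x + 4)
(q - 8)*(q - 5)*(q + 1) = q^3 - 12*q^2 + 27*q + 40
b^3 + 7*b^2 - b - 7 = (b - 1)*(b + 1)*(b + 7)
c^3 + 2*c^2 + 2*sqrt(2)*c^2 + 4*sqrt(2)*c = c*(c + 2)*(c + 2*sqrt(2))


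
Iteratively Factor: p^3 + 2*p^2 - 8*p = (p + 4)*(p^2 - 2*p) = (p - 2)*(p + 4)*(p)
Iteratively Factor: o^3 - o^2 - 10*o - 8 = (o + 1)*(o^2 - 2*o - 8) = (o - 4)*(o + 1)*(o + 2)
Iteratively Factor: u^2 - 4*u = (u - 4)*(u)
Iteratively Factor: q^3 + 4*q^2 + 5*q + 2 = (q + 1)*(q^2 + 3*q + 2) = (q + 1)^2*(q + 2)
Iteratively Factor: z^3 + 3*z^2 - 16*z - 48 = (z - 4)*(z^2 + 7*z + 12) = (z - 4)*(z + 4)*(z + 3)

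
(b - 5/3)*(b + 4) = b^2 + 7*b/3 - 20/3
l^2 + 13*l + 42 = (l + 6)*(l + 7)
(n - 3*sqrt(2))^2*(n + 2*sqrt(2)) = n^3 - 4*sqrt(2)*n^2 - 6*n + 36*sqrt(2)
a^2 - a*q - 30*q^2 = (a - 6*q)*(a + 5*q)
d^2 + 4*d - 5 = (d - 1)*(d + 5)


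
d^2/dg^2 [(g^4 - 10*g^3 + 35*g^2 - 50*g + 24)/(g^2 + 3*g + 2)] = 2*(g^6 + 9*g^5 + 33*g^4 - 177*g^3 - 294*g^2 + 396*g + 608)/(g^6 + 9*g^5 + 33*g^4 + 63*g^3 + 66*g^2 + 36*g + 8)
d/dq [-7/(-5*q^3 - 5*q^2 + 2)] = 35*q*(-3*q - 2)/(5*q^3 + 5*q^2 - 2)^2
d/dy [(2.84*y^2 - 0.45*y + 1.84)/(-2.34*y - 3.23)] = (-6.6456*y^2 - 18.3464*y + 5.7591)/(5.4756*y^2 + 15.1164*y + 10.4329)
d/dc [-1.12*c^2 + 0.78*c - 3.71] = 0.78 - 2.24*c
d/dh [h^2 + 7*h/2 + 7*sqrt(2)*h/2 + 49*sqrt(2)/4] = 2*h + 7/2 + 7*sqrt(2)/2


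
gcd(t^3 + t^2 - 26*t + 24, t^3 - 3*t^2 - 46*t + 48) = t^2 + 5*t - 6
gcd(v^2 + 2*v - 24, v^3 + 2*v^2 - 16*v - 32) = v - 4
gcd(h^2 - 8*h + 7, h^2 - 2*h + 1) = h - 1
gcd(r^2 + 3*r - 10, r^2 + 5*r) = r + 5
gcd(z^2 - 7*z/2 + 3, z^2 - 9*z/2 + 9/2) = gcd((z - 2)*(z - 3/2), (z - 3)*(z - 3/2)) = z - 3/2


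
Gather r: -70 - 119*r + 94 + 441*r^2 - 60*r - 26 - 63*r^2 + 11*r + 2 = 378*r^2 - 168*r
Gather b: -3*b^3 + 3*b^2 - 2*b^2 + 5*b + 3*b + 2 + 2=-3*b^3 + b^2 + 8*b + 4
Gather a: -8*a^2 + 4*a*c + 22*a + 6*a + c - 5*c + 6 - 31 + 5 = -8*a^2 + a*(4*c + 28) - 4*c - 20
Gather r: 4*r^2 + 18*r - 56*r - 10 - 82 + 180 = 4*r^2 - 38*r + 88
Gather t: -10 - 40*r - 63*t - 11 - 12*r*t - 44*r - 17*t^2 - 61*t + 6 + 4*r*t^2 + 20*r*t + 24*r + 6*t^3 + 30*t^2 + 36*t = -60*r + 6*t^3 + t^2*(4*r + 13) + t*(8*r - 88) - 15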